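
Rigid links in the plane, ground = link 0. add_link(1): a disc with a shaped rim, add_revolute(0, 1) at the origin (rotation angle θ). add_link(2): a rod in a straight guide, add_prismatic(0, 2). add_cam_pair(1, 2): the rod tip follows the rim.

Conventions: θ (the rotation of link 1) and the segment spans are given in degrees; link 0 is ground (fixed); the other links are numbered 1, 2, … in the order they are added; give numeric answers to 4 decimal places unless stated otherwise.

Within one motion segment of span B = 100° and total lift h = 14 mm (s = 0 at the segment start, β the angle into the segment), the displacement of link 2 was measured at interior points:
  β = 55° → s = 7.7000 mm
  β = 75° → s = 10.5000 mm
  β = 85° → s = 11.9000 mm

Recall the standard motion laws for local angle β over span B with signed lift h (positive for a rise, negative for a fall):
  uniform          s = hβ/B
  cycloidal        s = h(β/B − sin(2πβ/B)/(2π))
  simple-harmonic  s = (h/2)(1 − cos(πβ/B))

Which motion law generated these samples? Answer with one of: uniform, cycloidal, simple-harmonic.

candidates at β/B = r: uniform s = h·r (linear in β); cycloidal s = h·(r − sin(2πr)/(2π)); simple-harmonic s = (h/2)(1 − cos(πr))
β=55°: printed 7.7000 | uniform 7.7000, cycloidal 8.3885, simple-harmonic 8.0950
β=75°: printed 10.5000 | uniform 10.5000, cycloidal 12.7282, simple-harmonic 11.9497
β=85°: printed 11.9000 | uniform 11.9000, cycloidal 13.7026, simple-harmonic 13.2370
only one law matches every sample → uniform

uniform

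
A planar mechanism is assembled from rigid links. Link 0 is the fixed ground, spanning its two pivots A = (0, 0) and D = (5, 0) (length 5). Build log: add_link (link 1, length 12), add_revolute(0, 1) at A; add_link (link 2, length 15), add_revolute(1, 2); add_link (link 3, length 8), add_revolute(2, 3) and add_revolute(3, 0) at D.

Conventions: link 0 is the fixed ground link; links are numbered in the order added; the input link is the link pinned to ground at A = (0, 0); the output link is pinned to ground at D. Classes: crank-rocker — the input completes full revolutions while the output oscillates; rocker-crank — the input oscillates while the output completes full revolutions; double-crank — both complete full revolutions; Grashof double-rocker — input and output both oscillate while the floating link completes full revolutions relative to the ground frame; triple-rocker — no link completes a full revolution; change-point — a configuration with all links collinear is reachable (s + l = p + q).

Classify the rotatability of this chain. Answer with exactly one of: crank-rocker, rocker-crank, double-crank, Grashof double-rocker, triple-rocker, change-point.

lengths: ground=5, input=12, coupler=15, output=8
sorted: s=5 (shortest), l=15 (longest), p+q=20
s + l = 20 vs p + q = 20
s + l = p + q → change-point (collinear configuration reachable)

change-point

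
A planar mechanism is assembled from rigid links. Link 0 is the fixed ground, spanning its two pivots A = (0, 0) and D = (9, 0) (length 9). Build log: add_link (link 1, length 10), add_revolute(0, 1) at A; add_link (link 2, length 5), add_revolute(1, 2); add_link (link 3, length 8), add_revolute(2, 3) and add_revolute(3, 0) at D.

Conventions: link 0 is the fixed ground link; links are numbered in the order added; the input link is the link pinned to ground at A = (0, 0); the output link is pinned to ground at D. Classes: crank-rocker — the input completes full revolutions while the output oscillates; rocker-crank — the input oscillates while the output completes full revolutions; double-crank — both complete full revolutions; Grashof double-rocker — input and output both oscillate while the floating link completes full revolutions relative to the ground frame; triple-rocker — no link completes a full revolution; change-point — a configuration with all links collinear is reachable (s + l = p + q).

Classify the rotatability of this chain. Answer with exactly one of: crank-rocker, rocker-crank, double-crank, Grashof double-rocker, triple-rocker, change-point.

lengths: ground=9, input=10, coupler=5, output=8
sorted: s=5 (shortest), l=10 (longest), p+q=17
s + l = 15 vs p + q = 17
s + l < p + q (Grashof) with shortest = coupler link → Grashof double-rocker

Grashof double-rocker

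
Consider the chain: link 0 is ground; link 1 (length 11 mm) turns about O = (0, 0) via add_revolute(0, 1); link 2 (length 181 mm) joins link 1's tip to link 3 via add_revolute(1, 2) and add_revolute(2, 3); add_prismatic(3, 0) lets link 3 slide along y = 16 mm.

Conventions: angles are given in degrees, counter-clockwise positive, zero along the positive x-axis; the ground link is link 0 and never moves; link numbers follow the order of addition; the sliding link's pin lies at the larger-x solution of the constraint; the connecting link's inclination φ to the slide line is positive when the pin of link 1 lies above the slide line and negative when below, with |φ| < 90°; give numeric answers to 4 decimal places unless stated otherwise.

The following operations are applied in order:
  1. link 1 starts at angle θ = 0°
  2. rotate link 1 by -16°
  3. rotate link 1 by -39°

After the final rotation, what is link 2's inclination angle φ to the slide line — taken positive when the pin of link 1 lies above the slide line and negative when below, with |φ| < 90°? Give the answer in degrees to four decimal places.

geometry: r = 11 mm, L = 181 mm, e = 16 mm; θ starts at 0°
rotate link 1 by -16°: θ ← 0° -16° = -16°
rotate link 1 by -39°: θ ← -16° -39° = -55°
h = r sin θ − e = -9.010672 − 16 = -25.010672
sin φ = h / L = -25.010672 / 181 = -0.13818051
φ = arcsin(-0.13818051) = -7.942574°

-7.9426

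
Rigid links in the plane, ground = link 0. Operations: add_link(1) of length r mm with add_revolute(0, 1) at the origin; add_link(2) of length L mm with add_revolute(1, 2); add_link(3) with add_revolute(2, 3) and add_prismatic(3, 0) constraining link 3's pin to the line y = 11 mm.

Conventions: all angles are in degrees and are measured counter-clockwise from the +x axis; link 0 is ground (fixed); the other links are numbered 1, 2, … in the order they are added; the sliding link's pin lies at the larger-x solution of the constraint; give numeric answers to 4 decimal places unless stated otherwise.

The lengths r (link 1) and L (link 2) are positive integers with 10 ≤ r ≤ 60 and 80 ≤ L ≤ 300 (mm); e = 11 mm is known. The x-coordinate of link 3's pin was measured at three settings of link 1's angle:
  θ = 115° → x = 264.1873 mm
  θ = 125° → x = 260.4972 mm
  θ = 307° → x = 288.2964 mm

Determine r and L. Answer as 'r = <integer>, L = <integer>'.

constraint per measurement: (x − r cos θ)² + (r sin θ − e)² = L²
subtracting the θ₁ and θ₂ equations cancels the r² and L² terms:
r = (x₁² − x₂²) / (2[(x₁cos θ₁ + e sin θ₁) − (x₂cos θ₂ + e sin θ₂)]) = 24.9996 → r = 25
L² = (x₁ − r cos θ₁)² + (r sin θ₁ − e)² = 75624.9791 → L = 275.0000 → L = 275
check at θ₃=307°: x = 288.2964 (printed 288.2964) ✓

r = 25, L = 275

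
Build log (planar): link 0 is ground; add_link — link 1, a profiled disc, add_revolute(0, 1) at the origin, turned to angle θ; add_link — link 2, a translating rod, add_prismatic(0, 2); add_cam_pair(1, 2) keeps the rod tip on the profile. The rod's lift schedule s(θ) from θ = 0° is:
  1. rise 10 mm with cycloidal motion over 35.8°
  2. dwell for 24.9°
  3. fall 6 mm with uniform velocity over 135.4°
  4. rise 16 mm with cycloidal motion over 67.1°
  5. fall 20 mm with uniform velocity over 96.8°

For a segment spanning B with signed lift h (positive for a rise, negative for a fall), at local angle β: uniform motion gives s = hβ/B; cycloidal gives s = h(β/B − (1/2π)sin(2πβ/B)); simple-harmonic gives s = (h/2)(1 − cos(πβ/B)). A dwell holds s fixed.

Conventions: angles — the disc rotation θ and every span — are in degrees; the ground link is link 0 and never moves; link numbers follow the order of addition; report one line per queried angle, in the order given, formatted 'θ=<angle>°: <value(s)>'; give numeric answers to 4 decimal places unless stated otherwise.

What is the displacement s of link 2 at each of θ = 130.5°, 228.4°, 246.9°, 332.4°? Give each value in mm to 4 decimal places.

seg 1 [0°–35.8°] cycloidal, h=10: full span → s += 10 → s = 10.0000
seg 2 [35.8°–60.7°] dwell: s stays 10.0000
seg 3 [60.7°–196.1°] uniform, h=-6: θ=130.5° here. β=69.8, B=135.4. -6·69.8/135.4 = -3.0931 → s = 6.9069
seg 3 [60.7°–196.1°] uniform, h=-6: full span → s += -6 → s = 4.0000
seg 4 [196.1°–263.2°] cycloidal, h=16: θ=228.4° here. β=32.3, B=67.1. 16·(0.4814 − sin(2π·0.4814)/(2π)) = 7.4046 → s = 11.4046
seg 4 [196.1°–263.2°] cycloidal, h=16: θ=246.9° here. β=50.8, B=67.1. 16·(0.7571 − sin(2π·0.7571)/(2π)) = 14.6572 → s = 18.6572
seg 4 [196.1°–263.2°] cycloidal, h=16: full span → s += 16 → s = 20.0000
seg 5 [263.2°–360°] uniform, h=-20: θ=332.4° here. β=69.2, B=96.8. -20·69.2/96.8 = -14.2975 → s = 5.7025

θ=130.5°: 6.9069
θ=228.4°: 11.4046
θ=246.9°: 18.6572
θ=332.4°: 5.7025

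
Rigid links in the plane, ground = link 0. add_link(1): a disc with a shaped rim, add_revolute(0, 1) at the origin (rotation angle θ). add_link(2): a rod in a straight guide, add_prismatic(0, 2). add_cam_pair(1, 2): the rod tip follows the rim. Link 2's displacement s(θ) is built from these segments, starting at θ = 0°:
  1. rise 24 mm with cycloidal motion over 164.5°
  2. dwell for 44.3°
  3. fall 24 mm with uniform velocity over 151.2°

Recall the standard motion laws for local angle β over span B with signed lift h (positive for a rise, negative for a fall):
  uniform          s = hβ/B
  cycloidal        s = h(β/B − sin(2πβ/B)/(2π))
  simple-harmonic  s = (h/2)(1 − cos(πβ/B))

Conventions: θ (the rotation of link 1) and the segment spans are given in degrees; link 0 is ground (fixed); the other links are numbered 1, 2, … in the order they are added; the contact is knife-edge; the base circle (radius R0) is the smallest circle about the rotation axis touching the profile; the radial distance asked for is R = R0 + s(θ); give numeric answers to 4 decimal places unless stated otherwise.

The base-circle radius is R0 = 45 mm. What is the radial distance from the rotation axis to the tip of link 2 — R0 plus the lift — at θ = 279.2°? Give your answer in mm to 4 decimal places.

segment 1 (0° to 164.5°, cycloidal, h = 24) is passed completely: s = 0.0000 + (24) = 24.0000
segment 2 (164.5° to 208.8°, dwell): s unchanged at 24.0000
θ = 279.2° falls in segment 3 (208.8° to 360°, uniform, h = -24): β = 279.2 − 208.8 = 70.4°, B = 151.2°; Δs = -24·70.4/151.2 = -11.1746; s = 24.0000 − 11.1746 = 12.8254
R = R0 + s = 45 + 12.8254 = 57.8254

57.8254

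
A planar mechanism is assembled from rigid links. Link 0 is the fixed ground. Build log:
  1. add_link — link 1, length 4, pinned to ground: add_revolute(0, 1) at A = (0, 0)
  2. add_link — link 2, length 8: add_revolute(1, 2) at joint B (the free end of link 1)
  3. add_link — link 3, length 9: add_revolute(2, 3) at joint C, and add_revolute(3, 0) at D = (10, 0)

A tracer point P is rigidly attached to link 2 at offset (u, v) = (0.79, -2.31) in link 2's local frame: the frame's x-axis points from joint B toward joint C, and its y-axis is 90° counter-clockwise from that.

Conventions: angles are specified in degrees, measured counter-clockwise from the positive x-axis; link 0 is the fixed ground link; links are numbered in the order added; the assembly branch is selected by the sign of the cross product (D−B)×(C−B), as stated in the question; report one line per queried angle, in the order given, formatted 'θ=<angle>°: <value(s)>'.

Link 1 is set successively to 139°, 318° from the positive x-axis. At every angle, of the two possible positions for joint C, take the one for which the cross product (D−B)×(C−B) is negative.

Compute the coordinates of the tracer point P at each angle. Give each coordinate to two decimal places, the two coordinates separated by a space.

A=(0,0), D=(10.00,0)
θ=139°: B = A + 4.00·(cos139°, sin139°) = (-3.0188, 2.6242)
θ=139°: |BD| = 13.2807
θ=139°: circle(B,8.00) ∩ circle(D,9.00): a=6.0003, h=5.2911
θ=139°:   candidates: C₊=(3.9087,6.6254) cross=70.270; C₋=(1.8177,-3.7482) cross=-70.270
θ=139°:   branch - wants cross < 0 → take C=(1.8177,-3.7482) (cross=-70.270)
θ=139°: ex = (C−B)/|BC| = (0.6046,-0.7966); ey = (0.7966,0.6046)
θ=139°: P = B + 0.79·ex + -2.31·ey = (-4.3813,0.5984)
θ=318°: B = A + 4.00·(cos318°, sin318°) = (2.9726, -2.6765)
θ=318°: |BD| = 7.5199
θ=318°: circle(B,8.00) ∩ circle(D,9.00): a=2.6296, h=7.5555
θ=318°:   candidates: C₊=(2.7408,5.3201) cross=56.816; C₋=(8.1192,-8.8013) cross=-56.816
θ=318°:   branch - wants cross < 0 → take C=(8.1192,-8.8013) (cross=-56.816)
θ=318°: ex = (C−B)/|BC| = (0.6433,-0.7656); ey = (0.7656,0.6433)
θ=318°: P = B + 0.79·ex + -2.31·ey = (1.7123,-4.7674)

θ=139°: -4.38 0.60
θ=318°: 1.71 -4.77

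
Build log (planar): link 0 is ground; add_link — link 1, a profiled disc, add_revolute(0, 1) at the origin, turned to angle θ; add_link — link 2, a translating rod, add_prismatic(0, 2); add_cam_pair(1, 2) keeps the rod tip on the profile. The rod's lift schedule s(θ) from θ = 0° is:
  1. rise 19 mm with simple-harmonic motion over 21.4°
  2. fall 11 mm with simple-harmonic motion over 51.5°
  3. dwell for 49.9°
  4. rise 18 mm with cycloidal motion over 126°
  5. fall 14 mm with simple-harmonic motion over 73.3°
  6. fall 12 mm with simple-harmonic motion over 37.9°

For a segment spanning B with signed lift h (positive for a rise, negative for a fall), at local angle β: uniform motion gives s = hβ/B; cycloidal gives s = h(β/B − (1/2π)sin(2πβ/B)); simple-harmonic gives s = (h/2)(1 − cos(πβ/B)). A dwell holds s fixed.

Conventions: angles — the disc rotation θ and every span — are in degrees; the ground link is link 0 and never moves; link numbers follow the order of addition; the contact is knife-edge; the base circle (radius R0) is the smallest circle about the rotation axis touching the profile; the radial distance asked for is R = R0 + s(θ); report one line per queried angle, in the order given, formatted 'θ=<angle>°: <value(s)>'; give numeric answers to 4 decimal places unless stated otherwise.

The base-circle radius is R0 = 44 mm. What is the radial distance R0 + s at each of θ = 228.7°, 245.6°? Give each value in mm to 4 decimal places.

seg 1 [0°–21.4°] simple-harmonic, h=19: full span → s += 19 → s = 19.0000
seg 2 [21.4°–72.9°] simple-harmonic, h=-11: full span → s += -11 → s = 8.0000
seg 3 [72.9°–122.8°] dwell: s stays 8.0000
seg 4 [122.8°–248.8°] cycloidal, h=18: θ=228.7° here. β=105.9, B=126. 18·(0.8405 − sin(2π·0.8405)/(2π)) = 17.5428 → s = 25.5428
seg 4 [122.8°–248.8°] cycloidal, h=18: θ=245.6° here. β=122.8, B=126. 18·(0.9746 − sin(2π·0.9746)/(2π)) = 17.9981 → s = 25.9981
θ=228.7°: R = R0 + s = 44 + 25.5428 = 69.5428
θ=245.6°: R = R0 + s = 44 + 25.9981 = 69.9981

θ=228.7°: 69.5428
θ=245.6°: 69.9981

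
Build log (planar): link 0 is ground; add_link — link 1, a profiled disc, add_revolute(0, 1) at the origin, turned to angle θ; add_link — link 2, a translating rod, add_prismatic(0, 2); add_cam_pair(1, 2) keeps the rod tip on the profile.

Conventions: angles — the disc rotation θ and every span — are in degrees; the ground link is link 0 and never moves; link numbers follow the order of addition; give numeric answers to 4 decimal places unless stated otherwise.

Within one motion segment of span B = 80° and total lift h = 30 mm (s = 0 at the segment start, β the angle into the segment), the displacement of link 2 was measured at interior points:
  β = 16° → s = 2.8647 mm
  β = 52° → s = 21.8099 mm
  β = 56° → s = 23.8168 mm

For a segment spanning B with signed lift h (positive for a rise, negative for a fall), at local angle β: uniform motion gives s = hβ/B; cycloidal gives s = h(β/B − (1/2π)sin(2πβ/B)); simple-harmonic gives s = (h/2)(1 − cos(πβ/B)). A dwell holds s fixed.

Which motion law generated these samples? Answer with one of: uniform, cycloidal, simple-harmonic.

candidates at β/B = r: uniform s = h·r (linear in β); cycloidal s = h·(r − sin(2πr)/(2π)); simple-harmonic s = (h/2)(1 − cos(πr))
β=16°: printed 2.8647 | uniform 6.0000, cycloidal 1.4590, simple-harmonic 2.8647
β=52°: printed 21.8099 | uniform 19.5000, cycloidal 23.3628, simple-harmonic 21.8099
β=56°: printed 23.8168 | uniform 21.0000, cycloidal 25.5410, simple-harmonic 23.8168
only one law matches every sample → simple-harmonic

simple-harmonic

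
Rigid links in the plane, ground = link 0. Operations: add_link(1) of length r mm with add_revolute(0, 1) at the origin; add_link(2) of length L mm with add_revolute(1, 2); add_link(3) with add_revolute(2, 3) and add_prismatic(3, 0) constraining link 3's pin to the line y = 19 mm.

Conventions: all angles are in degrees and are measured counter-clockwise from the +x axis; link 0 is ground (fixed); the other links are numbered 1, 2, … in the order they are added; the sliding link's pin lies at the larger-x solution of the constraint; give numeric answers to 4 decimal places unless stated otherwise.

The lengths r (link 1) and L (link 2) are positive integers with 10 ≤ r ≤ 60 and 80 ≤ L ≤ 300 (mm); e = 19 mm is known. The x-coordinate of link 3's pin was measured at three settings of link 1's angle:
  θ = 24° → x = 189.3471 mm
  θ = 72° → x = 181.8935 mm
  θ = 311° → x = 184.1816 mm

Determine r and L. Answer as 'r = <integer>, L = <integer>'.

constraint per measurement: (x − r cos θ)² + (r sin θ − e)² = L²
subtracting the θ₁ and θ₂ equations cancels the r² and L² terms:
r = (x₁² − x₂²) / (2[(x₁cos θ₁ + e sin θ₁) − (x₂cos θ₂ + e sin θ₂)]) = 12.9999 → r = 13
L² = (x₁ − r cos θ₁)² + (r sin θ₁ − e)² = 31683.9896 → L = 178.0000 → L = 178
check at θ₃=311°: x = 184.1816 (printed 184.1816) ✓

r = 13, L = 178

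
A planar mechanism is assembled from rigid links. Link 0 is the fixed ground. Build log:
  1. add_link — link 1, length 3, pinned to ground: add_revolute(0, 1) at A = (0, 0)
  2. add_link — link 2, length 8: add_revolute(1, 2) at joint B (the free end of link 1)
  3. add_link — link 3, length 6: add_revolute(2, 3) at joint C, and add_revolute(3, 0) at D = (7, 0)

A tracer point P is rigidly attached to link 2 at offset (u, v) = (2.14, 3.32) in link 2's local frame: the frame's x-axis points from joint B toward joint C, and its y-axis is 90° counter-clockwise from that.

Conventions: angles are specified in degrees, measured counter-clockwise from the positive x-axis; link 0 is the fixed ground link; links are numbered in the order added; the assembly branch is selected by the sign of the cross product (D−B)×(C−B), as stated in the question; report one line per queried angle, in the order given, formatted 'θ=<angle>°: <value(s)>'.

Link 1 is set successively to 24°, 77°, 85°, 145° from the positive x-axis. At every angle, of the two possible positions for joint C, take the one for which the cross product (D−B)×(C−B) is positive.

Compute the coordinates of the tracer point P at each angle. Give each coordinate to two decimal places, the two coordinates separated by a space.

A=(0,0), D=(7.00,0)
θ=24°: B = A + 3.00·(cos24°, sin24°) = (2.7406, 1.2202)
θ=24°: |BD| = 4.4307
θ=24°: circle(B,8.00) ∩ circle(D,6.00): a=5.3751, h=5.9252
θ=24°:   candidates: C₊=(9.5397,5.4360) cross=26.253; C₋=(6.2761,-5.9562) cross=-26.253
θ=24°:   branch + wants cross > 0 → take C=(9.5397,5.4360) (cross=26.253)
θ=24°: ex = (C−B)/|BC| = (0.8499,0.5270); ey = (-0.5270,0.8499)
θ=24°: P = B + 2.14·ex + 3.32·ey = (2.8098,5.1695)
θ=77°: B = A + 3.00·(cos77°, sin77°) = (0.6749, 2.9231)
θ=77°: |BD| = 6.9679
θ=77°: circle(B,8.00) ∩ circle(D,6.00): a=5.4932, h=5.8159
θ=77°:   candidates: C₊=(8.1011,5.8981) cross=40.525; C₋=(3.2214,-4.6607) cross=-40.525
θ=77°:   branch + wants cross > 0 → take C=(8.1011,5.8981) (cross=40.525)
θ=77°: ex = (C−B)/|BC| = (0.9283,0.3719); ey = (-0.3719,0.9283)
θ=77°: P = B + 2.14·ex + 3.32·ey = (1.4268,6.8008)
θ=85°: B = A + 3.00·(cos85°, sin85°) = (0.2615, 2.9886)
θ=85°: |BD| = 7.3715
θ=85°: circle(B,8.00) ∩ circle(D,6.00): a=5.5850, h=5.7278
θ=85°:   candidates: C₊=(7.6890,5.9603) cross=42.223; C₋=(3.0447,-4.5117) cross=-42.223
θ=85°:   branch + wants cross > 0 → take C=(7.6890,5.9603) (cross=42.223)
θ=85°: ex = (C−B)/|BC| = (0.9284,0.3715); ey = (-0.3715,0.9284)
θ=85°: P = B + 2.14·ex + 3.32·ey = (1.0151,6.8660)
θ=145°: B = A + 3.00·(cos145°, sin145°) = (-2.4575, 1.7207)
θ=145°: |BD| = 9.6127
θ=145°: circle(B,8.00) ∩ circle(D,6.00): a=6.2628, h=4.9777
θ=145°:   candidates: C₊=(4.5952,5.4970) cross=47.850; C₋=(2.8131,-4.2977) cross=-47.850
θ=145°:   branch + wants cross > 0 → take C=(4.5952,5.4970) (cross=47.850)
θ=145°: ex = (C−B)/|BC| = (0.8816,0.4720); ey = (-0.4720,0.8816)
θ=145°: P = B + 2.14·ex + 3.32·ey = (-2.1380,5.6577)

θ=24°: 2.81 5.17
θ=77°: 1.43 6.80
θ=85°: 1.02 6.87
θ=145°: -2.14 5.66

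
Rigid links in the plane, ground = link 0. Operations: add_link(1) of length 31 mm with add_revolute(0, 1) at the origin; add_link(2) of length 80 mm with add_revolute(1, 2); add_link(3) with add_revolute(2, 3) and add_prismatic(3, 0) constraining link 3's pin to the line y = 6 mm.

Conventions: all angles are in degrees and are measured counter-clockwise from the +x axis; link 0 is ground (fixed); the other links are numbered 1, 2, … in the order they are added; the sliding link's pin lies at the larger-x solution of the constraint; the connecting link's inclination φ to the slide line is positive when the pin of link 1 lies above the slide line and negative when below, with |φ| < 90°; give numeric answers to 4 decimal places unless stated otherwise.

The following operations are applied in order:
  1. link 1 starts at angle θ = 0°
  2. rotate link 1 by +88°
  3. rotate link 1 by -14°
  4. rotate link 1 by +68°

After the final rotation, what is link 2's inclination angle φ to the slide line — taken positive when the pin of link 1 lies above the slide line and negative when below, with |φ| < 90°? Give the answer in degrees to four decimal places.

geometry: r = 31 mm, L = 80 mm, e = 6 mm; θ starts at 0°
rotate link 1 by +88°: θ ← 0° +88° = 88°
rotate link 1 by -14°: θ ← 88° -14° = 74°
rotate link 1 by +68°: θ ← 74° +68° = 142°
h = r sin θ − e = 19.085506 − 6 = 13.085506
sin φ = h / L = 13.085506 / 80 = 0.16356882
φ = arcsin(0.16356882) = 9.414104°

9.4141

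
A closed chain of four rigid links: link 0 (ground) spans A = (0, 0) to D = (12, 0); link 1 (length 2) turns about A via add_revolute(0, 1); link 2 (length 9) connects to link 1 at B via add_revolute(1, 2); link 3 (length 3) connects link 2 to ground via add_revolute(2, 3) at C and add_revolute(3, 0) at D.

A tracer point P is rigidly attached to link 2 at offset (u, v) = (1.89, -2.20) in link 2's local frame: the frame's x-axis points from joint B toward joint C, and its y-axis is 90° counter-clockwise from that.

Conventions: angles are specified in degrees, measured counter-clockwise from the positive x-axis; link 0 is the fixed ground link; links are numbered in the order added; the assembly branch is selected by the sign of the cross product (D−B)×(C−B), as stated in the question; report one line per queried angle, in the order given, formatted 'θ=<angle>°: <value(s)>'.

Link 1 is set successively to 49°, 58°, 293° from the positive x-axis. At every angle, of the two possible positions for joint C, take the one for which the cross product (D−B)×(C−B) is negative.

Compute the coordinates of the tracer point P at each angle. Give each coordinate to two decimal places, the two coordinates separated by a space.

A=(0,0), D=(12.00,0)
θ=49°: B = A + 2.00·(cos49°, sin49°) = (1.3121, 1.5094)
θ=49°: |BD| = 10.7939
θ=49°: circle(B,9.00) ∩ circle(D,3.00): a=8.7322, h=2.1792
θ=49°:   candidates: C₊=(10.2632,2.4462) cross=23.523; C₋=(9.6537,-1.8695) cross=-23.523
θ=49°:   branch - wants cross < 0 → take C=(9.6537,-1.8695) (cross=-23.523)
θ=49°: ex = (C−B)/|BC| = (0.9268,-0.3754); ey = (0.3754,0.9268)
θ=49°: P = B + 1.89·ex + -2.20·ey = (2.2379,-1.2392)
θ=58°: B = A + 2.00·(cos58°, sin58°) = (1.0598, 1.6961)
θ=58°: |BD| = 11.0709
θ=58°: circle(B,9.00) ∩ circle(D,3.00): a=8.7872, h=1.9455
θ=58°:   candidates: C₊=(10.0414,2.2724) cross=21.538; C₋=(9.4453,-1.5727) cross=-21.538
θ=58°:   branch - wants cross < 0 → take C=(9.4453,-1.5727) (cross=-21.538)
θ=58°: ex = (C−B)/|BC| = (0.9317,-0.3632); ey = (0.3632,0.9317)
θ=58°: P = B + 1.89·ex + -2.20·ey = (2.0217,-1.0401)
θ=293°: B = A + 2.00·(cos293°, sin293°) = (0.7815, -1.8410)
θ=293°: |BD| = 11.3686
θ=293°: circle(B,9.00) ∩ circle(D,3.00): a=8.8509, h=1.6313
θ=293°:   candidates: C₊=(9.2514,1.2021) cross=18.546; C₋=(9.7797,-2.0175) cross=-18.546
θ=293°:   branch - wants cross < 0 → take C=(9.7797,-2.0175) (cross=-18.546)
θ=293°: ex = (C−B)/|BC| = (0.9998,-0.0196); ey = (0.0196,0.9998)
θ=293°: P = B + 1.89·ex + -2.20·ey = (2.6280,-4.0777)

θ=49°: 2.24 -1.24
θ=58°: 2.02 -1.04
θ=293°: 2.63 -4.08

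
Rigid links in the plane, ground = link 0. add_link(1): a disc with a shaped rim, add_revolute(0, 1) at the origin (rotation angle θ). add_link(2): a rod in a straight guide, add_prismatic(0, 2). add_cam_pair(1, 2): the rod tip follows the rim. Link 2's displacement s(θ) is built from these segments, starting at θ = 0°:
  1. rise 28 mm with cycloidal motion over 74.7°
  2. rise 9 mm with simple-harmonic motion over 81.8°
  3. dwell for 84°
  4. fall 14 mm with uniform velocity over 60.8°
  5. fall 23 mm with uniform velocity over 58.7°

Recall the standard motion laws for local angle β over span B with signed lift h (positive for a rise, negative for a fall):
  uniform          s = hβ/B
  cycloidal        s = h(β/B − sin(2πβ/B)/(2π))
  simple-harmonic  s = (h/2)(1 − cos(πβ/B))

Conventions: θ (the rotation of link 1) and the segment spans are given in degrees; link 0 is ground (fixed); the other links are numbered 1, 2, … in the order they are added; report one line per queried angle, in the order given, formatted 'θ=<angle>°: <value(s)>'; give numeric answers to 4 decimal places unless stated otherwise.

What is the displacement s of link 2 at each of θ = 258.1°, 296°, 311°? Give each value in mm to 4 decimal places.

segment 1 (0° to 74.7°, cycloidal, h = 28) is passed completely: s = 0.0000 + (28) = 28.0000
segment 2 (74.7° to 156.5°, simple-harmonic, h = 9) is passed completely: s = 28.0000 + (9) = 37.0000
segment 3 (156.5° to 240.5°, dwell): s unchanged at 37.0000
θ = 258.1° falls in segment 4 (240.5° to 301.3°, uniform, h = -14): β = 258.1 − 240.5 = 17.6°, B = 60.8°; Δs = -14·17.6/60.8 = -4.0526; s = 37.0000 − 4.0526 = 32.9474
θ = 296° falls in segment 4 (240.5° to 301.3°, uniform, h = -14): β = 296 − 240.5 = 55.5°, B = 60.8°; Δs = -14·55.5/60.8 = -12.7796; s = 37.0000 − 12.7796 = 24.2204
segment 4 (240.5° to 301.3°, uniform, h = -14) is passed completely: s = 37.0000 + (-14) = 23.0000
θ = 311° falls in segment 5 (301.3° to 360°, uniform, h = -23): β = 311 − 301.3 = 9.7°, B = 58.7°; Δs = -23·9.7/58.7 = -3.8007; s = 23.0000 − 3.8007 = 19.1993

θ=258.1°: 32.9474
θ=296°: 24.2204
θ=311°: 19.1993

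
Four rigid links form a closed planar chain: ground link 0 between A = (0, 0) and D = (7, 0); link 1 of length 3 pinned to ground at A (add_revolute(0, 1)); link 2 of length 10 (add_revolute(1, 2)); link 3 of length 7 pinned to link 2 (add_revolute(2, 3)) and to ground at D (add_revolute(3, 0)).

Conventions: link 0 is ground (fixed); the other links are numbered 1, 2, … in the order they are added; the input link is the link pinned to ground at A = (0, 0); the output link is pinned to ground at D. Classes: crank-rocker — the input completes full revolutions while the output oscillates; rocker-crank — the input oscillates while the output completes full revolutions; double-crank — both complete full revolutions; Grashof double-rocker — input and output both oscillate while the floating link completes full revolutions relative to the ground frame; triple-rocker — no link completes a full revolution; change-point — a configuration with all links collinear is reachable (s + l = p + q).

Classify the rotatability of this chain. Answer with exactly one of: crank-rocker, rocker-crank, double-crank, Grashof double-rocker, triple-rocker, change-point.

lengths: ground=7, input=3, coupler=10, output=7
sorted: s=3 (shortest), l=10 (longest), p+q=14
s + l = 13 vs p + q = 14
s + l < p + q (Grashof) with shortest = input link → crank-rocker

crank-rocker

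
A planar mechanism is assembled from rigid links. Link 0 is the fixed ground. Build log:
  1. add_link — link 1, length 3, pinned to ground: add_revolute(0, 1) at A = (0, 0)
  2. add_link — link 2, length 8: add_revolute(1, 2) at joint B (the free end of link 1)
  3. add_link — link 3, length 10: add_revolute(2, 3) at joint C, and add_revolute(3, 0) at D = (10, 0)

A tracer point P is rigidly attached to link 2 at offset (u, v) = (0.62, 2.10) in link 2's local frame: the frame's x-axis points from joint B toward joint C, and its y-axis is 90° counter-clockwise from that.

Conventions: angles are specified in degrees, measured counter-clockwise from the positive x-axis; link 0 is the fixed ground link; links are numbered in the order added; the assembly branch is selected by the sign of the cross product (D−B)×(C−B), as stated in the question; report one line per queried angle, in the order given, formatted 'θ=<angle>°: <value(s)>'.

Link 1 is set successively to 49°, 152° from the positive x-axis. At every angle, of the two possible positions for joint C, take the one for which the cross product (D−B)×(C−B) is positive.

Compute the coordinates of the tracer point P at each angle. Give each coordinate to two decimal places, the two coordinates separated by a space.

A=(0,0), D=(10.00,0)
θ=49°: B = A + 3.00·(cos49°, sin49°) = (1.9682, 2.2641)
θ=49°: |BD| = 8.3448
θ=49°: circle(B,8.00) ∩ circle(D,10.00): a=2.0154, h=7.7420
θ=49°:   candidates: C₊=(6.0085,9.1689) cross=64.606; C₋=(1.8074,-5.7343) cross=-64.606
θ=49°:   branch + wants cross > 0 → take C=(6.0085,9.1689) (cross=64.606)
θ=49°: ex = (C−B)/|BC| = (0.5050,0.8631); ey = (-0.8631,0.5050)
θ=49°: P = B + 0.62·ex + 2.10·ey = (0.4688,3.8598)
θ=152°: B = A + 3.00·(cos152°, sin152°) = (-2.6488, 1.4084)
θ=152°: |BD| = 12.7270
θ=152°: circle(B,8.00) ∩ circle(D,10.00): a=4.9492, h=6.2853
θ=152°:   candidates: C₊=(2.9655,7.1075) cross=79.994; C₋=(1.5744,-5.3860) cross=-79.994
θ=152°:   branch + wants cross > 0 → take C=(2.9655,7.1075) (cross=79.994)
θ=152°: ex = (C−B)/|BC| = (0.7018,0.7124); ey = (-0.7124,0.7018)
θ=152°: P = B + 0.62·ex + 2.10·ey = (-3.7097,3.3239)

θ=49°: 0.47 3.86
θ=152°: -3.71 3.32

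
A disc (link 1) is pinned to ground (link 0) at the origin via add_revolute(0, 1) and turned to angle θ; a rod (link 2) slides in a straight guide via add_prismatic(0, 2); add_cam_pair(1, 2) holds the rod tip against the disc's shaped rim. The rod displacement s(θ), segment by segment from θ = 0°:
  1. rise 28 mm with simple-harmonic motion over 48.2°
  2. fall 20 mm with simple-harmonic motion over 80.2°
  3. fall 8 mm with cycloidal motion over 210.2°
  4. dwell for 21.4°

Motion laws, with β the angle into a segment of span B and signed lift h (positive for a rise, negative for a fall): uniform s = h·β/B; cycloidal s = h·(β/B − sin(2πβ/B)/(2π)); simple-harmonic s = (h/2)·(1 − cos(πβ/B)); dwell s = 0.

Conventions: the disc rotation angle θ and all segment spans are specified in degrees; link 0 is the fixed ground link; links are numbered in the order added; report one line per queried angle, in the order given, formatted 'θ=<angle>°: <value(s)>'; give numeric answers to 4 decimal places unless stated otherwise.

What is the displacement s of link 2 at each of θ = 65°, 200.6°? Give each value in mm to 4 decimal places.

segment 1 (0° to 48.2°, simple-harmonic, h = 28) is passed completely: s = 0.0000 + (28) = 28.0000
θ = 65° falls in segment 2 (48.2° to 128.4°, simple-harmonic, h = -20): β = 65 − 48.2 = 16.8°, B = 80.2°; Δs = -20/2·(1 − cos(π·0.2095)) = -2.0884; s = 28.0000 − 2.0884 = 25.9116
segment 2 (48.2° to 128.4°, simple-harmonic, h = -20) is passed completely: s = 28.0000 + (-20) = 8.0000
θ = 200.6° falls in segment 3 (128.4° to 338.6°, cycloidal, h = -8): β = 200.6 − 128.4 = 72.2°, B = 210.2°; Δs = -8·(0.3435 − sin(2π·0.3435)/(2π)) = -1.6880; s = 8.0000 − 1.6880 = 6.3120

θ=65°: 25.9116
θ=200.6°: 6.3120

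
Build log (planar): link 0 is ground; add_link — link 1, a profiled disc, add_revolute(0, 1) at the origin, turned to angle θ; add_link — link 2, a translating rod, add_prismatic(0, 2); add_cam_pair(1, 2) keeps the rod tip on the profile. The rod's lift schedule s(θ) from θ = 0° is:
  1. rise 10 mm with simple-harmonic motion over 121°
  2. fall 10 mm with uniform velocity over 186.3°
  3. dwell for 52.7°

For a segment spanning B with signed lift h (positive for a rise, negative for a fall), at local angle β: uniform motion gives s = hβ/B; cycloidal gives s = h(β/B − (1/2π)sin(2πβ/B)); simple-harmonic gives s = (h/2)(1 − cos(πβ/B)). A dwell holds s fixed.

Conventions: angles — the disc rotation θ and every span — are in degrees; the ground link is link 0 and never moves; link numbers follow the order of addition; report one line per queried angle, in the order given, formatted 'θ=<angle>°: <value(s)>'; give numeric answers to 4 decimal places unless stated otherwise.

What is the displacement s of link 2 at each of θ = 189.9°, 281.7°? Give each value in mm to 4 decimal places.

seg 1 [0°–121°] simple-harmonic, h=10: full span → s += 10 → s = 10.0000
seg 2 [121°–307.3°] uniform, h=-10: θ=189.9° here. β=68.9, B=186.3. -10·68.9/186.3 = -3.6983 → s = 6.3017
seg 2 [121°–307.3°] uniform, h=-10: θ=281.7° here. β=160.7, B=186.3. -10·160.7/186.3 = -8.6259 → s = 1.3741

θ=189.9°: 6.3017
θ=281.7°: 1.3741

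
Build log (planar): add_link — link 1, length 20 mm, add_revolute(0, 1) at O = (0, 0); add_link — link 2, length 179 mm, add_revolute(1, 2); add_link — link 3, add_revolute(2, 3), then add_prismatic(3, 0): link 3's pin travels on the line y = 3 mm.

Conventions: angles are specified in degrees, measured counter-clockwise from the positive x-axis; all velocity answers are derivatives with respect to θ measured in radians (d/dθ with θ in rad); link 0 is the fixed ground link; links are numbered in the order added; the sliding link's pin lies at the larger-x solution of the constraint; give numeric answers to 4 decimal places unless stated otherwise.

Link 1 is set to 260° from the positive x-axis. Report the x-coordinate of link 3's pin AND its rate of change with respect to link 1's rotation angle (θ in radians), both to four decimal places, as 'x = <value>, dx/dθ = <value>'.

geometry: r = 20 mm, L = 179 mm, e = 3 mm
crank pin P = (r cos θ, r sin θ) = (-3.472964, -19.696155)
h = r sin θ − e = -19.696155 − 3 = -22.696155
x = r cos θ + √(L² − h²) = -3.472964 + 177.555300 = 174.082336
dx/dθ = −r sin θ − h·r cos θ/√(L² − h²) (θ in radians; h = -22.696155) = 19.252221

x = 174.0823, dx/dθ = 19.2522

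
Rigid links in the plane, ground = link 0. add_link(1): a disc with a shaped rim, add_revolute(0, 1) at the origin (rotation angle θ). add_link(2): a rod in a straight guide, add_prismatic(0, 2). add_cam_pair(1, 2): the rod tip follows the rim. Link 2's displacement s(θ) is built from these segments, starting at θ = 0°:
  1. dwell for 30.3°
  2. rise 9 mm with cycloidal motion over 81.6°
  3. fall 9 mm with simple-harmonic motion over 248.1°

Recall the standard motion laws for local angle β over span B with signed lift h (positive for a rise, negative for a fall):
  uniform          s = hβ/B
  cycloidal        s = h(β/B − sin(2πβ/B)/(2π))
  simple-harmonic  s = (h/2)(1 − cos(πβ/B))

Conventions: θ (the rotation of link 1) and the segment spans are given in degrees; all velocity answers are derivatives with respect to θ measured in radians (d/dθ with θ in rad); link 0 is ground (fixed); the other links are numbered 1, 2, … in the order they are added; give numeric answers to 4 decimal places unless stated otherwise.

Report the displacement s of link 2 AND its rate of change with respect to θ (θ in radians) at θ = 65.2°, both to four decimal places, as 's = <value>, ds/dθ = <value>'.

segment 1 (0° to 30.3°, dwell): s unchanged at 0.0000
θ = 65.2° falls in segment 2 (30.3° to 111.9°, cycloidal, h = 9): β = 65.2 − 30.3 = 34.9°, B = 81.6°; Δs = 9·(0.4277 − sin(2π·0.4277)/(2π)) = 3.2207; s = 0.0000 + 3.2207 = 3.2207
velocity in seg [30.3°–111.9°] (cycloidal), θ in radians: β = 34.9° = 0.6091 rad, B = 81.6° = 1.4242 rad; ds/dθ = (h/B)(1 − cos(2πβ/B)) = (9/1.4242)(1 − cos(2π·0.4277)) = 11.997792 mm/rad

s = 3.2207, ds/dθ = 11.9978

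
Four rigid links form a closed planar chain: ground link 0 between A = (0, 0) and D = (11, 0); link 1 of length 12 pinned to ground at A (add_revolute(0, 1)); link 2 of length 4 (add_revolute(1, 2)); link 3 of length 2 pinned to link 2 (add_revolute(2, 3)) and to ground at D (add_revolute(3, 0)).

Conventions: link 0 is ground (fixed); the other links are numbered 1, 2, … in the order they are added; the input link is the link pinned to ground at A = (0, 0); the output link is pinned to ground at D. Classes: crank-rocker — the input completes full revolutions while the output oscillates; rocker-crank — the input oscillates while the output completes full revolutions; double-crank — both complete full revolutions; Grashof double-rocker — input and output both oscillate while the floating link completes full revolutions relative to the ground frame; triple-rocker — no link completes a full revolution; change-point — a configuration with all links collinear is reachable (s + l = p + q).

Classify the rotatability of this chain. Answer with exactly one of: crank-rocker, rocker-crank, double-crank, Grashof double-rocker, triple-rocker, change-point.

lengths: ground=11, input=12, coupler=4, output=2
sorted: s=2 (shortest), l=12 (longest), p+q=15
s + l = 14 vs p + q = 15
s + l < p + q (Grashof) with shortest = output link → rocker-crank

rocker-crank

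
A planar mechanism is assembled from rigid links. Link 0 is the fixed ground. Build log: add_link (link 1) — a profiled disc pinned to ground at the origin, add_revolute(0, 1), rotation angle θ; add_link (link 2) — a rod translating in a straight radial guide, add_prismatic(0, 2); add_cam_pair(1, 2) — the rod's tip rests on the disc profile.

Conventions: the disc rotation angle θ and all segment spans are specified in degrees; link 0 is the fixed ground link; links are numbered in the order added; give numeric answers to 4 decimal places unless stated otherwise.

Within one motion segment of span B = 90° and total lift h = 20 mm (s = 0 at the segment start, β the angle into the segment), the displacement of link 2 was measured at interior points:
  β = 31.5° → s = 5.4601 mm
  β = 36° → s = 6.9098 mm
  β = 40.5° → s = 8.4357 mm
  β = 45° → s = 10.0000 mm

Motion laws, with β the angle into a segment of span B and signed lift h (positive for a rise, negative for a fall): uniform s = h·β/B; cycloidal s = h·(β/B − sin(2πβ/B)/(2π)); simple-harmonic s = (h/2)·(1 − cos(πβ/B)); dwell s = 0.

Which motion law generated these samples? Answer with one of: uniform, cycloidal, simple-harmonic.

candidates at β/B = r: uniform s = h·r (linear in β); cycloidal s = h·(r − sin(2πr)/(2π)); simple-harmonic s = (h/2)(1 − cos(πr))
β=31.5°: printed 5.4601 | uniform 7.0000, cycloidal 4.4248, simple-harmonic 5.4601
β=36°: printed 6.9098 | uniform 8.0000, cycloidal 6.1290, simple-harmonic 6.9098
β=40.5°: printed 8.4357 | uniform 9.0000, cycloidal 8.0164, simple-harmonic 8.4357
β=45°: printed 10.0000 | uniform 10.0000, cycloidal 10.0000, simple-harmonic 10.0000
only one law matches every sample → simple-harmonic

simple-harmonic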